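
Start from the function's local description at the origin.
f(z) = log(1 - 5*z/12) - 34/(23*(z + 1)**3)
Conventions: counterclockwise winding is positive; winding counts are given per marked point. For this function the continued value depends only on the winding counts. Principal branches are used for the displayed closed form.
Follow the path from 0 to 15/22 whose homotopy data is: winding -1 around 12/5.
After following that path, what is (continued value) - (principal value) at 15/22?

The rational part is single-valued and drops out of the difference; each branch term changes only by its own monodromy.
(1)*log(1 - z/(12/5)): each positive loop around 12/5 adds 2*pi*i to the log, so winding -1 contributes (1)*(-1)*2*pi*i = -(2)*pi*i.
Summing the contributions at z = 15/22 gives -(2)*pi*i.

Continued minus principal equals -(2)*pi*i.


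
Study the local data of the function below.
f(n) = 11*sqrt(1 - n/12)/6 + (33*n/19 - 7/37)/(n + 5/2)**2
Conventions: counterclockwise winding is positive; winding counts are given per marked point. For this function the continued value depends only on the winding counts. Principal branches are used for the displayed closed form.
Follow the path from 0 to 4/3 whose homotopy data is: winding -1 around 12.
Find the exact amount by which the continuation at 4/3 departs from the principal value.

The rational part is single-valued and drops out of the difference; each branch term changes only by its own monodromy.
(11/6)*sqrt(1 - n/(12)): winding -1 is odd, the square root flips sign, contributing -2*(11/6)*sqrt(1 - (4/3)/(12)) = -2*(11/6)*sqrt(8/9) = -(22/9)*sqrt(2).
Summing the contributions at n = 4/3 gives -(22/9)*sqrt(2).

Continued minus principal equals -(22/9)*sqrt(2).


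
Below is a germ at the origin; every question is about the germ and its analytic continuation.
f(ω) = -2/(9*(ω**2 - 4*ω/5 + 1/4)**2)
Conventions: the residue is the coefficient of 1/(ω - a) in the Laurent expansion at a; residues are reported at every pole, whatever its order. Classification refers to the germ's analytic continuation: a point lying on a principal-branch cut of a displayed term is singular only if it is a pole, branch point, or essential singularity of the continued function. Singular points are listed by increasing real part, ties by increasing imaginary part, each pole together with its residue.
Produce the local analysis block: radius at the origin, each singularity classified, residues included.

Denominator factor (ω**2 - 4*ω/5 + 1/4)^2: discriminant -9/25, complex-conjugate roots (2/5) + (3/10)*i and (2/5) - (3/10)*i; poles of order 2, moduli 1/2 and 1/2.
The radius of convergence is the smallest modulus among the singular points: 1/2.
The factor ω**2 - 4*ω/5 + 1/4 splits as (ω - a)(ω - a') with a = (2/5) - (3/10)*i, a' = (2/5) + (3/10)*i. At the order-2 pole a set g(ω) = (ω - a)^2*f(ω) = [-2/9] / (ω - a')^2.
Order-2 pole: residue = g'(a); g'((2/5) - (3/10)*i) = -(500/243)*i, so the residue is -(500/243)*i.
The factor ω**2 - 4*ω/5 + 1/4 splits as (ω - a)(ω - a') with a = (2/5) + (3/10)*i, a' = (2/5) - (3/10)*i. At the order-2 pole a set g(ω) = (ω - a)^2*f(ω) = [-2/9] / (ω - a')^2.
Order-2 pole: residue = g'(a); g'((2/5) + (3/10)*i) = (500/243)*i, so the residue is (500/243)*i.
List the singular points by increasing real part (a conjugate pair: the negative imaginary part first).

Radius of convergence at 0: 1/2.
At (2/5) - (3/10)*i: a pole of order 2; residue -(500/243)*i.
At (2/5) + (3/10)*i: a pole of order 2; residue (500/243)*i.


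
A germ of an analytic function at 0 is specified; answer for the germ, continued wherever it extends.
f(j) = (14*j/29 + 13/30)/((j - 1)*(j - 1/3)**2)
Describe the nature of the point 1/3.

The denominator factor j - 1/3 vanishes at 1/3 and appears to the power 2; the numerator there equals 517/870, nonzero, and no other factor vanishes.
Hence a pole whose order is the multiplicity, 2.

The point is a pole of order 2.


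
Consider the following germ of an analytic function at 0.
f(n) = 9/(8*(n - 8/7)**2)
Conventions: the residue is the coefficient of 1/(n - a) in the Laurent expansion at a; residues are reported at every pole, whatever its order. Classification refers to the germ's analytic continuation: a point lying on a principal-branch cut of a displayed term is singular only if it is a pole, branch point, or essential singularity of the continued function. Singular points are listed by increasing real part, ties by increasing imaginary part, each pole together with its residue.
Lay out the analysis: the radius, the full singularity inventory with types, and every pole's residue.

Denominator factor (n - 8/7)^2: pole of order 2 at 8/7, modulus 8/7.
The radius of convergence is the smallest modulus among the singular points: 8/7.
At the order-2 pole 8/7 set g(n) = (n - (8/7))^2*f(n) = 9/8.
Order-2 pole: residue = g'(a); g'(8/7) = 0, so the residue is 0.

Radius of convergence at 0: 8/7.
At 8/7: a pole of order 2; residue 0.


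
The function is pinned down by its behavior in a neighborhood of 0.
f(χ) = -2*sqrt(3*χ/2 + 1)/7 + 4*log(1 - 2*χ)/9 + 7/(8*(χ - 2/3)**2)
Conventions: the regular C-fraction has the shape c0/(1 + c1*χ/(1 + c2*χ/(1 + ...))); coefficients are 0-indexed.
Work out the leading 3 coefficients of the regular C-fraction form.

The regular C-fraction coefficients are [377/224, -9683/3393, 33560257/131417676].

Taylor coefficients (expand at 0): a_0 = 377/224, a_1 = 9683/2016, a_2 = 100643/8064.
c0 = a_0 = 377/224. Peel one level at a time: if S = 1 + c*χ/S' with S'(0) = 1, then c is the χ-coefficient of S and S' = c*χ/(S - 1).
S_1 = c0/f = 1 + (-9683/3393)*χ + (33560257/46049796)*χ^2 + ...; c1 = -9683/3393.
S_2 = c1*χ/(S_1 - 1) = 1 + (33560257/131417676)*χ + ...; c2 = 33560257/131417676.


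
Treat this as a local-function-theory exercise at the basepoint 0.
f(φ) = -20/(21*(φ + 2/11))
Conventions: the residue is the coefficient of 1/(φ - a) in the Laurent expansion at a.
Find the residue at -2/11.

At the order-1 pole -2/11 set g(φ) = (φ - (-2/11))*f(φ) = -20/21.
Simple pole: residue = g(a) at a = -2/11, which is -20/21.

The residue is -20/21.


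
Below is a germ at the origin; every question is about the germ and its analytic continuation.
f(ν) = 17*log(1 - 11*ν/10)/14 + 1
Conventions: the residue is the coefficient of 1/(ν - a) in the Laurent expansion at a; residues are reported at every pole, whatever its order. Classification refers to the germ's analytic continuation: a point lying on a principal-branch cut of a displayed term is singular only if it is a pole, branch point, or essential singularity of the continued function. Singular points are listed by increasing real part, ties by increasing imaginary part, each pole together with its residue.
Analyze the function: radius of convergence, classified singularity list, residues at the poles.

Radius of convergence at 0: 10/11.
At 10/11: a logarithmic branch point.

Branch term (17/14)*log(1 - ν/(10/11)): its argument vanishes at ν = 10/11, a logarithmic branch point, modulus 10/11.
The radius of convergence is the smallest modulus among the singular points: 10/11.


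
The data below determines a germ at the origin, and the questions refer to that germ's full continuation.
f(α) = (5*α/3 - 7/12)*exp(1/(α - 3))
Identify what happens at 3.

The point is an essential singularity.

The exponent 1/(α - (3)) has a pole at 3, so exp(1/(α - (3))) takes every nonzero value near it: an essential singularity (not a pole of any order).


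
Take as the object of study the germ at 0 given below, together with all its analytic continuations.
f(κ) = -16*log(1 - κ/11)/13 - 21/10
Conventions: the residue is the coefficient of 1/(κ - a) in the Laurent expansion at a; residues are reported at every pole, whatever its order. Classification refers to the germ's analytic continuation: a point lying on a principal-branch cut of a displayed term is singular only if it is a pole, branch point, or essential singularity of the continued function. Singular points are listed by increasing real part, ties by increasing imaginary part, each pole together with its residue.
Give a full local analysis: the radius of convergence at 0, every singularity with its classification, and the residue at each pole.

Radius of convergence at 0: 11.
At 11: a logarithmic branch point.

Branch term (-16/13)*log(1 - κ/(11)): its argument vanishes at κ = 11, a logarithmic branch point, modulus 11.
The radius of convergence is the smallest modulus among the singular points: 11.


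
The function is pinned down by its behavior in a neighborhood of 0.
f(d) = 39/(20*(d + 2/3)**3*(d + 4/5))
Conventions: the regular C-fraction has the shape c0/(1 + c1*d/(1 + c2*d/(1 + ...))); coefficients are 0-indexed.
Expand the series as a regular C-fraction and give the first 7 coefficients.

The regular C-fraction coefficients are [1053/128, 23/4, -99/46, 303/253, -529/1111, 15983/18584, -37875/267352].

Taylor coefficients (expand at 0): a_0 = 1053/128, a_1 = -24219/512, a_2 = 348543/2048, a_3 = -4017195/8192, a_4 = 40556295/32768, a_5 = -374732163/131072, a_6 = 3249266319/524288.
c0 = a_0 = 1053/128. Peel one level at a time: if S = 1 + c*d/S' with S'(0) = 1, then c is the d-coefficient of S and S' = c*d/(S - 1).
S_1 = c0/f = 1 + (23/4)*d + (99/8)*d^2 + ...; c1 = 23/4.
S_2 = c1*d/(S_1 - 1) = 1 + (-99/46)*d + (2727/1058)*d^2 + ...; c2 = -99/46.
S_3 = c2*d/(S_2 - 1) = 1 + (303/253)*d + (69/121)*d^2 + ...; c3 = 303/253.
S_4 = c3*d/(S_3 - 1) = 1 + (-529/1111)*d + (33419/81608)*d^2 + ...; c4 = -529/1111.
S_5 = c4*d/(S_4 - 1) = 1 + (15983/18584)*d + (4125/33856)*d^2 + ...; c5 = 15983/18584.
S_6 = c5*d/(S_5 - 1) = 1 + (-37875/267352)*d + ...; c6 = -37875/267352.


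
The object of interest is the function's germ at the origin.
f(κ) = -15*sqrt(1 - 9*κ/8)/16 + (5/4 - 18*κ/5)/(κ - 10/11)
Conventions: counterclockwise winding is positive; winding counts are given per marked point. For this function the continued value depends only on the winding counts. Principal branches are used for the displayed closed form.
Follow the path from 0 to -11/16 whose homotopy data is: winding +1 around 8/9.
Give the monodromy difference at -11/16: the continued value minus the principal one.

The rational part is single-valued and drops out of the difference; each branch term changes only by its own monodromy.
(-15/16)*sqrt(1 - κ/(8/9)): winding +1 is odd, the square root flips sign, contributing -2*(-15/16)*sqrt(1 - (-11/16)/(8/9)) = -2*(-15/16)*sqrt(227/128) = (15/128)*sqrt(454).
Summing the contributions at κ = -11/16 gives (15/128)*sqrt(454).

Continued minus principal equals (15/128)*sqrt(454).


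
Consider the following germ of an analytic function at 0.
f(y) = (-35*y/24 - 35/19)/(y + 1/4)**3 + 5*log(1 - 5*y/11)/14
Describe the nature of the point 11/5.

The term (5/14)*log(1 - y/(11/5)) has argument 1 - 11/5/(11/5) = 0 at 11/5: a logarithmic (infinitely-sheeted) branch point; the remaining terms are analytic or single-valued there.

The point is a logarithmic branch point.


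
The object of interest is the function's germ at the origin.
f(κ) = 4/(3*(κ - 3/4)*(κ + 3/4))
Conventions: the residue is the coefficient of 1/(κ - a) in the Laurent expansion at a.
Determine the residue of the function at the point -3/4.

At the order-1 pole -3/4 set g(κ) = (κ - (-3/4))*f(κ) = 4/(3*(κ - 3/4)).
Simple pole: residue = g(a) at a = -3/4, which is -8/9.

The residue is -8/9.


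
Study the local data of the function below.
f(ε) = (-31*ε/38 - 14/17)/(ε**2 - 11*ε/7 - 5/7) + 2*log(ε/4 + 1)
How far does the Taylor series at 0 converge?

Denominator factor (ε**2 - 11*ε/7 - 5/7): discriminant 261/49, real irrational roots 11/14 + (3/14)*sqrt(29) and 11/14 - (3/14)*sqrt(29); poles of order 1, moduli 11/14 + (3/14)*sqrt(29) and -11/14 + (3/14)*sqrt(29).
Branch term (2)*log(1 - ε/(-4)): its argument vanishes at ε = -4, a logarithmic branch point, modulus 4.
The radius of convergence is the smallest modulus among the singular points: -11/14 + (3/14)*sqrt(29).

The radius of convergence is -11/14 + (3/14)*sqrt(29).


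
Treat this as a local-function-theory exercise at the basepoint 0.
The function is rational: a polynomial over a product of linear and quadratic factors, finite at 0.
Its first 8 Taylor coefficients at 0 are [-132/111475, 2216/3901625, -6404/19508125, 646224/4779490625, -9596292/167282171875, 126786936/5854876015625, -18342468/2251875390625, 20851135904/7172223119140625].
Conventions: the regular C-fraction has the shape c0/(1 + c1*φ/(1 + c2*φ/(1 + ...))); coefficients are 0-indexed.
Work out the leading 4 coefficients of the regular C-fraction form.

Taylor coefficients (read off): a_0 = -132/111475, a_1 = 2216/3901625, a_2 = -6404/19508125, a_3 = 646224/4779490625.
c0 = a_0 = -132/111475. Peel one level at a time: if S = 1 + c*φ/S' with S'(0) = 1, then c is the φ-coefficient of S and S' = c*φ/(S - 1).
S_1 = c0/f = 1 + (554/1155)*φ + (-12583/266805)*φ^2 + ...; c1 = 554/1155.
S_2 = c1*φ/(S_1 - 1) = 1 + (12583/127974)*φ + (1443793/15038884)*φ^2 + ...; c2 = 12583/127974.
S_3 = c2*φ/(S_2 - 1) = 1 + (-47645169/48796874)*φ + ...; c3 = -47645169/48796874.

The regular C-fraction coefficients are [-132/111475, 554/1155, 12583/127974, -47645169/48796874].


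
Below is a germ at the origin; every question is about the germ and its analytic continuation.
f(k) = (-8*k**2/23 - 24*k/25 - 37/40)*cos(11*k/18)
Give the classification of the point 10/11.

The point is a regular point.

There is no denominator, hence no pole anywhere.
The factor cos(11*k/18) is entire.
So the germ continues analytically to 10/11.


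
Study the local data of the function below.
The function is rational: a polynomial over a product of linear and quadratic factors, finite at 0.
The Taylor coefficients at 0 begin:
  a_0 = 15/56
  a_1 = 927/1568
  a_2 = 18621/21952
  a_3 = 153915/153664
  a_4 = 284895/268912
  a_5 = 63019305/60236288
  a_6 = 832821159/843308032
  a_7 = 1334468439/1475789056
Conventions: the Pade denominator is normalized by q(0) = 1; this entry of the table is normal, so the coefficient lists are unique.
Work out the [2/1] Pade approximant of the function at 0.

The Pade approximant has numerator coefficients [15/56, 127409/463456, 139191/926912]; denominator coefficients [1, -51305/43449].

Taylor coefficients needed (read off): a_0 = 15/56, a_1 = 927/1568, a_2 = 18621/21952, a_3 = 153915/153664.
Write the denominator as Q(θ) = 1 + q1*θ. Requiring Q*f - P = O(θ^4) with deg P <= 2 kills the coefficients of θ^3..θ^3 in Q*f:
  θ^3: a_3 + q1*a_2 = 0, i.e. 153915/153664 + (18621/21952)*q1 = 0.
Solving this linear system: q1 = -51305/43449.
The numerator is Q*f truncated at degree 2: P0 = a_0 = 15/56; P1 = a_1 + q1*a_0 = 127409/463456; P2 = a_2 + q1*a_1 = 139191/926912.


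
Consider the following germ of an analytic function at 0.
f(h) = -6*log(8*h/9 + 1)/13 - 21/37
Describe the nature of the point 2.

The point is a regular point.

There is no denominator, hence no pole anywhere.
Branch term log(1 - h/(-9/8)): argument at 2 is 25/9, nonzero, so 2 is not its branch point (a point on a principal cut is still regular for the continued germ).
So the germ continues analytically to 2.


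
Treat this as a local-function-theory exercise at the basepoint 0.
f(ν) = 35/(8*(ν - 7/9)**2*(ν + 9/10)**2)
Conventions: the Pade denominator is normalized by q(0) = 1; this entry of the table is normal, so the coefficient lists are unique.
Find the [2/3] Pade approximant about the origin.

Taylor coefficients needed (expand at 0): a_0 = 125/14, a_1 = 1375/441, a_2 = 487625/18522, a_3 = 23721500/1750329, a_4 = 13094093125/220541454, a_5 = 91574093875/2315685267.
Write the denominator as Q(ν) = 1 + q1*ν + q2*ν^2 + q3*ν^3. Requiring Q*f - P = O(ν^6) with deg P <= 2 kills the coefficients of ν^3..ν^5 in Q*f:
  ν^3: a_3 + q1*a_2 + q2*a_1 + q3*a_0 = 0, i.e. 23721500/1750329 + (487625/18522)*q1 + (1375/441)*q2 + (125/14)*q3 = 0.
  ν^4: a_4 + q1*a_3 + q2*a_2 + q3*a_1 = 0, i.e. 13094093125/220541454 + (23721500/1750329)*q1 + (487625/18522)*q2 + (1375/441)*q3 = 0.
  ν^5: a_5 + q1*a_4 + q2*a_3 + q3*a_2 = 0, i.e. 91574093875/2315685267 + (13094093125/220541454)*q1 + (23721500/1750329)*q2 + (487625/18522)*q3 = 0.
Solving this linear system: q1 = -127402/245763, q2 = -32134259/15483069, q3 = 3795440/5161023.
The numerator is Q*f truncated at degree 2: P0 = a_0 = 125/14; P1 = a_1 + q1*a_0 = -41250/27307; P2 = a_2 + q1*a_1 + q2*a_0 = 168750/27307.

The Pade approximant has numerator coefficients [125/14, -41250/27307, 168750/27307]; denominator coefficients [1, -127402/245763, -32134259/15483069, 3795440/5161023].


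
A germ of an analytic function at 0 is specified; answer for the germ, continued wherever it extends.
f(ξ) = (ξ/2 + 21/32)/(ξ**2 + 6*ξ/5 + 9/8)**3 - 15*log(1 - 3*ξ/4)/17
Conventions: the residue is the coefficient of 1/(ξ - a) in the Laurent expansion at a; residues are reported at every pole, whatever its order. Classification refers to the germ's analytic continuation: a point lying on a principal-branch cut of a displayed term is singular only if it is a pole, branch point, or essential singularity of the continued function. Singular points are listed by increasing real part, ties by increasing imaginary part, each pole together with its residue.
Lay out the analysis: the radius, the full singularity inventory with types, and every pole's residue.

Radius of convergence at 0: (3/4)*sqrt(2).
At (-3/5) - ((3/20)*sqrt(34))*i: a pole of order 3; residue ((11875/530604)*sqrt(34))*i.
At (-3/5) + ((3/20)*sqrt(34))*i: a pole of order 3; residue -((11875/530604)*sqrt(34))*i.
At 4/3: a logarithmic branch point.

Denominator factor (ξ**2 + 6*ξ/5 + 9/8)^3: discriminant -153/50, complex-conjugate roots (-3/5) + ((3/20)*sqrt(34))*i and (-3/5) - ((3/20)*sqrt(34))*i; poles of order 3, moduli (3/4)*sqrt(2) and (3/4)*sqrt(2).
Branch term (-15/17)*log(1 - ξ/(4/3)): its argument vanishes at ξ = 4/3, a logarithmic branch point, modulus 4/3.
The radius of convergence is the smallest modulus among the singular points: (3/4)*sqrt(2).
The branch term is analytic at (-3/5) - ((3/20)*sqrt(34))*i and contributes nothing to the residue; only the rational part matters.
The factor ξ**2 + 6*ξ/5 + 9/8 splits as (ξ - a)(ξ - a') with a = (-3/5) - ((3/20)*sqrt(34))*i, a' = (-3/5) + ((3/20)*sqrt(34))*i. At the order-3 pole a set g(ξ) = (ξ - a)^3*(rational part) = [ξ/2 + 21/32] / (ξ - a')^3.
Order-3 pole: residue = g''(a)/2; g''((-3/5) - ((3/20)*sqrt(34))*i) = ((11875/265302)*sqrt(34))*i, so the residue is ((11875/530604)*sqrt(34))*i.
The branch term is analytic at (-3/5) + ((3/20)*sqrt(34))*i and contributes nothing to the residue; only the rational part matters.
The factor ξ**2 + 6*ξ/5 + 9/8 splits as (ξ - a)(ξ - a') with a = (-3/5) + ((3/20)*sqrt(34))*i, a' = (-3/5) - ((3/20)*sqrt(34))*i. At the order-3 pole a set g(ξ) = (ξ - a)^3*(rational part) = [ξ/2 + 21/32] / (ξ - a')^3.
Order-3 pole: residue = g''(a)/2; g''((-3/5) + ((3/20)*sqrt(34))*i) = -((11875/265302)*sqrt(34))*i, so the residue is -((11875/530604)*sqrt(34))*i.
List the singular points by increasing real part (a conjugate pair: the negative imaginary part first).


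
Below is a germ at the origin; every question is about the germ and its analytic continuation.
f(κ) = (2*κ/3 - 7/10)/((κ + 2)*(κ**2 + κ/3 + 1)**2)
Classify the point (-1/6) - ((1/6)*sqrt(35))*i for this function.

The point is a pole of order 2.

The denominator factor κ**2 + κ/3 + 1 vanishes at (-1/6) - ((1/6)*sqrt(35))*i and appears to the power 2; the numerator there equals (-73/90) - ((1/9)*sqrt(35))*i, nonzero, and no other factor vanishes.
Hence a pole whose order is the multiplicity, 2.


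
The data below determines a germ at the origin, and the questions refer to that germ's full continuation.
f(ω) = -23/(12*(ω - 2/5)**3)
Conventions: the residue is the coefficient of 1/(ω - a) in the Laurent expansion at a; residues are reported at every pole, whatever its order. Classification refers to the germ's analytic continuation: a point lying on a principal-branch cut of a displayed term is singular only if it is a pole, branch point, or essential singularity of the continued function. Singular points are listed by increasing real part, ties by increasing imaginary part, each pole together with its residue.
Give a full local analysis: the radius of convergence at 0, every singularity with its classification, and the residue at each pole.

Radius of convergence at 0: 2/5.
At 2/5: a pole of order 3; residue 0.

Denominator factor (ω - 2/5)^3: pole of order 3 at 2/5, modulus 2/5.
The radius of convergence is the smallest modulus among the singular points: 2/5.
At the order-3 pole 2/5 set g(ω) = (ω - (2/5))^3*f(ω) = -23/12.
Order-3 pole: residue = g''(a)/2; g''(2/5) = 0, so the residue is 0.


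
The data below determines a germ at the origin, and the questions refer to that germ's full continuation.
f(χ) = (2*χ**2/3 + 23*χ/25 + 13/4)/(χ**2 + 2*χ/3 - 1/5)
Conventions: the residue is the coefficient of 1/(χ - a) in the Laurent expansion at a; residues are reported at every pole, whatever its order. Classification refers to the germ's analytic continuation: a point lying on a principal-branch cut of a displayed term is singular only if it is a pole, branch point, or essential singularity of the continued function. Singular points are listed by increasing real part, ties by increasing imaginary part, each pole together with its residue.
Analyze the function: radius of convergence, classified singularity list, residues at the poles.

Radius of convergence at 0: -1/3 + (1/15)*sqrt(70).
At -1/3 - (1/15)*sqrt(70): a pole of order 1; residue 107/450 - (8707/25200)*sqrt(70).
At -1/3 + (1/15)*sqrt(70): a pole of order 1; residue 107/450 + (8707/25200)*sqrt(70).

Denominator factor (χ**2 + 2*χ/3 - 1/5): discriminant 56/45, real irrational roots -1/3 + (1/15)*sqrt(70) and -1/3 - (1/15)*sqrt(70); poles of order 1, moduli -1/3 + (1/15)*sqrt(70) and 1/3 + (1/15)*sqrt(70).
The radius of convergence is the smallest modulus among the singular points: -1/3 + (1/15)*sqrt(70).
The factor χ**2 + 2*χ/3 - 1/5 splits as (χ - a)(χ - a') with a = -1/3 - (1/15)*sqrt(70), a' = -1/3 + (1/15)*sqrt(70). At the order-1 pole a set g(χ) = (χ - a)*f(χ) = [2*χ**2/3 + 23*χ/25 + 13/4] / (χ - a').
Simple pole: residue = g(a) at a = -1/3 - (1/15)*sqrt(70), which is 107/450 - (8707/25200)*sqrt(70).
The factor χ**2 + 2*χ/3 - 1/5 splits as (χ - a)(χ - a') with a = -1/3 + (1/15)*sqrt(70), a' = -1/3 - (1/15)*sqrt(70). At the order-1 pole a set g(χ) = (χ - a)*f(χ) = [2*χ**2/3 + 23*χ/25 + 13/4] / (χ - a').
Simple pole: residue = g(a) at a = -1/3 + (1/15)*sqrt(70), which is 107/450 + (8707/25200)*sqrt(70).
List the singular points by increasing real part (a conjugate pair: the negative imaginary part first).


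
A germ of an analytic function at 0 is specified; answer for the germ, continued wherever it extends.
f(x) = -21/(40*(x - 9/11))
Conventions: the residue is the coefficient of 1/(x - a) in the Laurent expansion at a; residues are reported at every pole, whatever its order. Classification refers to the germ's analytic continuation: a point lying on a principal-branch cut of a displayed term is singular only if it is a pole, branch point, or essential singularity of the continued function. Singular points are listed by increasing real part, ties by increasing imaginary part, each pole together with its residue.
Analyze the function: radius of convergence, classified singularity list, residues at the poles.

Radius of convergence at 0: 9/11.
At 9/11: a pole of order 1; residue -21/40.

Denominator factor (x - 9/11): pole of order 1 at 9/11, modulus 9/11.
The radius of convergence is the smallest modulus among the singular points: 9/11.
At the order-1 pole 9/11 set g(x) = (x - (9/11))*f(x) = -21/40.
Simple pole: residue = g(a) at a = 9/11, which is -21/40.


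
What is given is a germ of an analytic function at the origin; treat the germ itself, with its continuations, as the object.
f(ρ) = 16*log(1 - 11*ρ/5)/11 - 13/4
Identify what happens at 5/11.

The point is a logarithmic branch point.

The term (16/11)*log(1 - ρ/(5/11)) has argument 1 - 5/11/(5/11) = 0 at 5/11: a logarithmic (infinitely-sheeted) branch point; the remaining terms are analytic or single-valued there.


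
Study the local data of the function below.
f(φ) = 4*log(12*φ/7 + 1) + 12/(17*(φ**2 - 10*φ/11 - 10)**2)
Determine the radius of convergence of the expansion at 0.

The radius of convergence is 7/12.

Denominator factor (φ**2 - 10*φ/11 - 10)^2: discriminant 4940/121, real irrational roots 5/11 + (1/11)*sqrt(1235) and 5/11 - (1/11)*sqrt(1235); poles of order 2, moduli 5/11 + (1/11)*sqrt(1235) and -5/11 + (1/11)*sqrt(1235).
Branch term (4)*log(1 - φ/(-7/12)): its argument vanishes at φ = -7/12, a logarithmic branch point, modulus 7/12.
The radius of convergence is the smallest modulus among the singular points: 7/12.


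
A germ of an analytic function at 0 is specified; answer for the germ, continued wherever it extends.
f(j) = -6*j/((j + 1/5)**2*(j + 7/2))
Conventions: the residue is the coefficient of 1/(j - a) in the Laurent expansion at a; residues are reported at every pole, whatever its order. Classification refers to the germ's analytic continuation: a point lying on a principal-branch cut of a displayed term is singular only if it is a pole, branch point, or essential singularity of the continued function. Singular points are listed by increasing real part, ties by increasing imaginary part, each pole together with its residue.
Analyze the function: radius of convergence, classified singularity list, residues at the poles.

Radius of convergence at 0: 1/5.
At -7/2: a pole of order 1; residue 700/363.
At -1/5: a pole of order 2; residue -700/363.

Denominator factor (j + 1/5)^2: pole of order 2 at -1/5, modulus 1/5.
Denominator factor (j + 7/2): pole of order 1 at -7/2, modulus 7/2.
The radius of convergence is the smallest modulus among the singular points: 1/5.
At the order-1 pole -7/2 set g(j) = (j - (-7/2))*f(j) = -6*j/(j + 1/5)**2.
Simple pole: residue = g(a) at a = -7/2, which is 700/363.
At the order-2 pole -1/5 set g(j) = (j - (-1/5))^2*f(j) = -6*j/(j + 7/2).
Order-2 pole: residue = g'(a); g'(-1/5) = -700/363, so the residue is -700/363.
List the singular points by increasing real part (a conjugate pair: the negative imaginary part first).


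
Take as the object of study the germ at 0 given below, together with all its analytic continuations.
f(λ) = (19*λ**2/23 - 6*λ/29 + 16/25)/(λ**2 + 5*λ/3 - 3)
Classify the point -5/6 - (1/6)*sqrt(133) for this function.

The denominator factor λ**2 + 5*λ/3 - 3 vanishes at -5/6 - (1/6)*sqrt(133) and appears to the power 1; the numerator there equals 1332071/300150 + (3169/12006)*sqrt(133), nonzero, and no other factor vanishes.
Hence a pole whose order is the multiplicity, 1.

The point is a pole of order 1.


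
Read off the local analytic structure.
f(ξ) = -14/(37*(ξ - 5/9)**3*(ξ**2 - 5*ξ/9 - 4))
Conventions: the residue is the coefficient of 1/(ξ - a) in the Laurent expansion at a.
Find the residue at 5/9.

The residue is 2443/95904.

At the order-3 pole 5/9 set g(ξ) = (ξ - (5/9))^3*f(ξ) = -14/(37*(ξ**2 - 5*ξ/9 - 4)).
Order-3 pole: residue = g''(a)/2; g''(5/9) = 2443/47952, so the residue is 2443/95904.


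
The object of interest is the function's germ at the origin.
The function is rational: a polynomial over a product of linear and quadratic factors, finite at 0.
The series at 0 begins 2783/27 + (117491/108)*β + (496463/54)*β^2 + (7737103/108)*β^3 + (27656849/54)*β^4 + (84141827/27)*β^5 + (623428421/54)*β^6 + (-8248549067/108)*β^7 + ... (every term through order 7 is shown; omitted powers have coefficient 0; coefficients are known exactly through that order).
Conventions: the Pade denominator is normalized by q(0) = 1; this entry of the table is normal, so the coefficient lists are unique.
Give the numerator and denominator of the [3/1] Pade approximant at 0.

Taylor coefficients needed (read off): a_0 = 2783/27, a_1 = 117491/108, a_2 = 496463/54, a_3 = 7737103/108, a_4 = 27656849/54.
Write the denominator as Q(β) = 1 + q1*β. Requiring Q*f - P = O(β^5) with deg P <= 3 kills the coefficients of β^4..β^4 in Q*f:
  β^4: a_4 + q1*a_3 = 0, i.e. 27656849/54 + (7737103/108)*q1 = 0.
Solving this linear system: q1 = -41558/5813.
The numerator is Q*f truncated at degree 3: P0 = a_0 = 2783/27; P1 = a_1 + q1*a_0 = 24483503/69756; P2 = a_2 + q1*a_1 = 222296965/156951; P3 = a_3 + q1*a_2 = 1237253677/209268.

The Pade approximant has numerator coefficients [2783/27, 24483503/69756, 222296965/156951, 1237253677/209268]; denominator coefficients [1, -41558/5813].


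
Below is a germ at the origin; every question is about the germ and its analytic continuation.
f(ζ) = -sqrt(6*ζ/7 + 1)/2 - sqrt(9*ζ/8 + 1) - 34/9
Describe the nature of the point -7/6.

The term (-1/2)*sqrt(1 - ζ/(-7/6)) has argument 1 - -7/6/(-7/6) = 0 at -7/6: a square-root (algebraic, two-sheeted) branch point; the remaining terms are analytic or single-valued there.

The point is an algebraic (square-root) branch point.


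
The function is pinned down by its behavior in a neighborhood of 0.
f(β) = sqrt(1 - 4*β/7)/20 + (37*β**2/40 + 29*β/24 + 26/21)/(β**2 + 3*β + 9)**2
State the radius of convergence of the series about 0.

Denominator factor (β**2 + 3*β + 9)^2: discriminant -27, complex-conjugate roots (-3/2) + ((3/2)*sqrt(3))*i and (-3/2) - ((3/2)*sqrt(3))*i; poles of order 2, moduli 3 and 3.
Branch term (1/20)*sqrt(1 - β/(7/4)): its argument vanishes at β = 7/4, a square-root branch point, modulus 7/4.
The radius of convergence is the smallest modulus among the singular points: 7/4.

The radius of convergence is 7/4.


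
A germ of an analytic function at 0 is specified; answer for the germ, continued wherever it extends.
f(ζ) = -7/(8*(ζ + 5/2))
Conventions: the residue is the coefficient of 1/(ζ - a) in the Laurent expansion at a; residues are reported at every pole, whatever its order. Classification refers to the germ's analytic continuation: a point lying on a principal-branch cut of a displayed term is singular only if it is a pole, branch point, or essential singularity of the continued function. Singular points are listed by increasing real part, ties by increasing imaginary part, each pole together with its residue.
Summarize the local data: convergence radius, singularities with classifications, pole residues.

Denominator factor (ζ + 5/2): pole of order 1 at -5/2, modulus 5/2.
The radius of convergence is the smallest modulus among the singular points: 5/2.
At the order-1 pole -5/2 set g(ζ) = (ζ - (-5/2))*f(ζ) = -7/8.
Simple pole: residue = g(a) at a = -5/2, which is -7/8.

Radius of convergence at 0: 5/2.
At -5/2: a pole of order 1; residue -7/8.


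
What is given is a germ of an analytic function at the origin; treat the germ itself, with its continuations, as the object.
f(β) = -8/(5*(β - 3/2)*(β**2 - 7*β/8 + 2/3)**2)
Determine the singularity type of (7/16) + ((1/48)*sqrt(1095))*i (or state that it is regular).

The denominator factor β**2 - 7*β/8 + 2/3 vanishes at (7/16) + ((1/48)*sqrt(1095))*i and appears to the power 2; the numerator there equals -8/5, nonzero, and no other factor vanishes.
Hence a pole whose order is the multiplicity, 2.

The point is a pole of order 2.


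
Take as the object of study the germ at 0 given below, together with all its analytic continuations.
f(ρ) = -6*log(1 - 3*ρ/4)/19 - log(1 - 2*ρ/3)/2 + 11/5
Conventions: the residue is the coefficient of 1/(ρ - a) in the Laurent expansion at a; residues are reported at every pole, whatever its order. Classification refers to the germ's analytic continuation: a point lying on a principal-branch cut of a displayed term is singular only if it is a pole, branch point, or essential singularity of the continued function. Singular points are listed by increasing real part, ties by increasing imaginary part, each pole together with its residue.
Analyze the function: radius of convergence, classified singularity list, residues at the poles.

Branch term (-1/2)*log(1 - ρ/(3/2)): its argument vanishes at ρ = 3/2, a logarithmic branch point, modulus 3/2.
Branch term (-6/19)*log(1 - ρ/(4/3)): its argument vanishes at ρ = 4/3, a logarithmic branch point, modulus 4/3.
The radius of convergence is the smallest modulus among the singular points: 4/3.
List the singular points by increasing real part (a conjugate pair: the negative imaginary part first).

Radius of convergence at 0: 4/3.
At 4/3: a logarithmic branch point.
At 3/2: a logarithmic branch point.


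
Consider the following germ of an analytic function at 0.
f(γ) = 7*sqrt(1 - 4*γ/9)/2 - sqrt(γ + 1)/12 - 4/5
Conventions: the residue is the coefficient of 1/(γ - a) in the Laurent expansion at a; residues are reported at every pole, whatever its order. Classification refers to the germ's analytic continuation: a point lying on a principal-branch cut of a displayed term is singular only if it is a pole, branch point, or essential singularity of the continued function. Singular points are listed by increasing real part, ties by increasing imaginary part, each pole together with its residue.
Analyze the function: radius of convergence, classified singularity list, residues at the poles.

Branch term (-1/12)*sqrt(1 - γ/(-1)): its argument vanishes at γ = -1, a square-root branch point, modulus 1.
Branch term (7/2)*sqrt(1 - γ/(9/4)): its argument vanishes at γ = 9/4, a square-root branch point, modulus 9/4.
The radius of convergence is the smallest modulus among the singular points: 1.
List the singular points by increasing real part (a conjugate pair: the negative imaginary part first).

Radius of convergence at 0: 1.
At -1: an algebraic (square-root) branch point.
At 9/4: an algebraic (square-root) branch point.


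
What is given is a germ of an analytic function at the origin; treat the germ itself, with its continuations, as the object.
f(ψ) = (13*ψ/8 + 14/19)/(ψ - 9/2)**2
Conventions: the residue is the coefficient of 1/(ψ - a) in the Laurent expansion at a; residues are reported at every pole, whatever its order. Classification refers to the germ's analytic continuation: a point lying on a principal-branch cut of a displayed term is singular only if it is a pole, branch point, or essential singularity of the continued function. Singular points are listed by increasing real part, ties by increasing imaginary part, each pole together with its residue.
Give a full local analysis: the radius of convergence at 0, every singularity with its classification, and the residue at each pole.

Radius of convergence at 0: 9/2.
At 9/2: a pole of order 2; residue 13/8.

Denominator factor (ψ - 9/2)^2: pole of order 2 at 9/2, modulus 9/2.
The radius of convergence is the smallest modulus among the singular points: 9/2.
At the order-2 pole 9/2 set g(ψ) = (ψ - (9/2))^2*f(ψ) = 13*ψ/8 + 14/19.
Order-2 pole: residue = g'(a); g'(9/2) = 13/8, so the residue is 13/8.


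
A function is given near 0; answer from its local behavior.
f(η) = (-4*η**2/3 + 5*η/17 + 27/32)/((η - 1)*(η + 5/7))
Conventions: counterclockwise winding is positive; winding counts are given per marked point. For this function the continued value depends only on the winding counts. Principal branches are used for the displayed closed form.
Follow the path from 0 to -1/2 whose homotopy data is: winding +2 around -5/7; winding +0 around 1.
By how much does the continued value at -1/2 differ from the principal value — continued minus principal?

Continued minus principal equals 0.

The function is rational, hence single-valued: continuing it around any pole returns the same value, so the difference is 0.


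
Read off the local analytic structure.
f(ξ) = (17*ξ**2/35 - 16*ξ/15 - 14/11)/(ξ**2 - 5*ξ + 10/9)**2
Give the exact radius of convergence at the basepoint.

Denominator factor (ξ**2 - 5*ξ + 10/9)^2: discriminant 185/9, real irrational roots 5/2 + (1/6)*sqrt(185) and 5/2 - (1/6)*sqrt(185); poles of order 2, moduli 5/2 + (1/6)*sqrt(185) and 5/2 - (1/6)*sqrt(185).
The radius of convergence is the smallest modulus among the singular points: 5/2 - (1/6)*sqrt(185).

The radius of convergence is 5/2 - (1/6)*sqrt(185).


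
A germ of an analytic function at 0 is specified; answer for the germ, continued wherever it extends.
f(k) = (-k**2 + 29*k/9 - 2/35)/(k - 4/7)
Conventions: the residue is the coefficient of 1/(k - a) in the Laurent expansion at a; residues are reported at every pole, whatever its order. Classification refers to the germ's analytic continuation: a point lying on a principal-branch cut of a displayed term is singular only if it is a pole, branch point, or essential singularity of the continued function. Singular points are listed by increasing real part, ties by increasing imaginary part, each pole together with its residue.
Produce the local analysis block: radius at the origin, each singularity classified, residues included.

Denominator factor (k - 4/7): pole of order 1 at 4/7, modulus 4/7.
The radius of convergence is the smallest modulus among the singular points: 4/7.
At the order-1 pole 4/7 set g(k) = (k - (4/7))*f(k) = -k**2 + 29*k/9 - 2/35.
Simple pole: residue = g(a) at a = 4/7, which is 3214/2205.

Radius of convergence at 0: 4/7.
At 4/7: a pole of order 1; residue 3214/2205.


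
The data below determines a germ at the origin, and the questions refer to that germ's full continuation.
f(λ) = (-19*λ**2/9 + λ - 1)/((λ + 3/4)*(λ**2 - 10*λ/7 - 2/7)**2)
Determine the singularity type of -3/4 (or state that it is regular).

The point is a pole of order 1.

The denominator factor λ + 3/4 vanishes at -3/4 and appears to the power 1; the numerator there equals -47/16, nonzero, and no other factor vanishes.
Hence a pole whose order is the multiplicity, 1.


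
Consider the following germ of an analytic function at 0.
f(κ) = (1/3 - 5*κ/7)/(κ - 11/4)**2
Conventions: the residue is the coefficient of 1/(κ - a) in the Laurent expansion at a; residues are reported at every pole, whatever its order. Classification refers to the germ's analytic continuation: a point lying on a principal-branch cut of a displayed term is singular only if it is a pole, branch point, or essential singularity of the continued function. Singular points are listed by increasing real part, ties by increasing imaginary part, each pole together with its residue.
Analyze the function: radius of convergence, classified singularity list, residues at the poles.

Radius of convergence at 0: 11/4.
At 11/4: a pole of order 2; residue -5/7.

Denominator factor (κ - 11/4)^2: pole of order 2 at 11/4, modulus 11/4.
The radius of convergence is the smallest modulus among the singular points: 11/4.
At the order-2 pole 11/4 set g(κ) = (κ - (11/4))^2*f(κ) = 1/3 - 5*κ/7.
Order-2 pole: residue = g'(a); g'(11/4) = -5/7, so the residue is -5/7.


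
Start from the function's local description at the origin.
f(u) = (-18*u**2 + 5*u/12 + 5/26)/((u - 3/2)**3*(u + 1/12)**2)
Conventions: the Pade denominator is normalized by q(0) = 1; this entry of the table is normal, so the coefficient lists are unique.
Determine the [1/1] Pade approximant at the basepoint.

Taylor coefficients needed (expand at 0): a_0 = -320/39, a_1 = 19040/117, a_2 = -26176/13.
Write the denominator as Q(u) = 1 + q1*u. Requiring Q*f - P = O(u^3) with deg P <= 1 kills the coefficients of u^2..u^2 in Q*f:
  u^2: a_2 + q1*a_1 = 0, i.e. -26176/13 + (19040/117)*q1 = 0.
Solving this linear system: q1 = 7362/595.
The numerator is Q*f truncated at degree 1: P0 = a_0 = -320/39; P1 = a_1 + q1*a_0 = 852256/13923.

The Pade approximant has numerator coefficients [-320/39, 852256/13923]; denominator coefficients [1, 7362/595].


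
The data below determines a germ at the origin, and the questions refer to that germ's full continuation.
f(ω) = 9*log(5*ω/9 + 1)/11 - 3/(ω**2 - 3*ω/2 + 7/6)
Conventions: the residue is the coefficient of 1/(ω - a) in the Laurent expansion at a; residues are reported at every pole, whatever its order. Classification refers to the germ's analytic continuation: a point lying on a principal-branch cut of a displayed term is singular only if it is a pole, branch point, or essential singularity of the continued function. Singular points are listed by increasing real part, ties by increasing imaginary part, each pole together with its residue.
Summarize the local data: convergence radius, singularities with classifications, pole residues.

Denominator factor (ω**2 - 3*ω/2 + 7/6): discriminant -29/12, complex-conjugate roots (3/4) + ((1/12)*sqrt(87))*i and (3/4) - ((1/12)*sqrt(87))*i; poles of order 1, moduli (1/6)*sqrt(42) and (1/6)*sqrt(42).
Branch term (9/11)*log(1 - ω/(-9/5)): its argument vanishes at ω = -9/5, a logarithmic branch point, modulus 9/5.
The radius of convergence is the smallest modulus among the singular points: (1/6)*sqrt(42).
The branch term is analytic at (3/4) - ((1/12)*sqrt(87))*i and contributes nothing to the residue; only the rational part matters.
The factor ω**2 - 3*ω/2 + 7/6 splits as (ω - a)(ω - a') with a = (3/4) - ((1/12)*sqrt(87))*i, a' = (3/4) + ((1/12)*sqrt(87))*i. At the order-1 pole a set g(ω) = (ω - a)*(rational part) = [-3] / (ω - a').
Simple pole: residue = g(a) at a = (3/4) - ((1/12)*sqrt(87))*i, which is -((6/29)*sqrt(87))*i.
The branch term is analytic at (3/4) + ((1/12)*sqrt(87))*i and contributes nothing to the residue; only the rational part matters.
The factor ω**2 - 3*ω/2 + 7/6 splits as (ω - a)(ω - a') with a = (3/4) + ((1/12)*sqrt(87))*i, a' = (3/4) - ((1/12)*sqrt(87))*i. At the order-1 pole a set g(ω) = (ω - a)*(rational part) = [-3] / (ω - a').
Simple pole: residue = g(a) at a = (3/4) + ((1/12)*sqrt(87))*i, which is ((6/29)*sqrt(87))*i.
List the singular points by increasing real part (a conjugate pair: the negative imaginary part first).

Radius of convergence at 0: (1/6)*sqrt(42).
At -9/5: a logarithmic branch point.
At (3/4) - ((1/12)*sqrt(87))*i: a pole of order 1; residue -((6/29)*sqrt(87))*i.
At (3/4) + ((1/12)*sqrt(87))*i: a pole of order 1; residue ((6/29)*sqrt(87))*i.
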